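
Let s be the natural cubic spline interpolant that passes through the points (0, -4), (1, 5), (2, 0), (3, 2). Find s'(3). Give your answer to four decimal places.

Let m_i = s''(x_i). Step sizes h_i = 1, 1, 1; slopes of the chords Δ_i = (y_(i+1) - y_i)/h_i = 9, -5, 2.
  1·m_0 + 4·m_1 + 1·m_2 = 6(Δ_1 - Δ_0) = -84
  1·m_1 + 4·m_2 + 1·m_3 = 6(Δ_2 - Δ_1) = 42
Natural end conditions: m_0 = m_3 = 0.
Hence m_0 = 0, m_1 = -126/5, m_2 = 84/5, m_3 = 0.
On [2, 3], s'(x) = b_2 + 2c_2·(x - 2) + 3d_2·(x - 2)² with b_2 = Δ_2 - h_2(2m_2 + m_3)/6 = -18/5, c_2 = m_2/2 = 42/5, d_2 = (m_3 - m_2)/(6h_2) = -14/5. So s'(3) = 24/5.

4.8000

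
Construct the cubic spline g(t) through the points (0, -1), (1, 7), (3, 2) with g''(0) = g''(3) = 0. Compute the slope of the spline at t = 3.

-6

Put m_i = g'' at the i-th knot. Here h = (1, 2) and Δ = (8, -5/2), so the interior equations h_(i-1)·m_(i-1) + 2(h_(i-1)+h_i)·m_i + h_i·m_(i+1) = 6(Δ_i − Δ_(i-1)) read
  1·m_0 + 6·m_1 + 2·m_2 = 6(Δ_1 - Δ_0) = -63
Natural end conditions: m_0 = m_2 = 0.
Solving the tridiagonal system: m_0 = 0, m_1 = -21/2, m_2 = 0.
On [1, 3], g'(t) = b_1 + 2c_1·(t - 1) + 3d_1·(t - 1)² with b_1 = Δ_1 - h_1(2m_1 + m_2)/6 = 9/2, c_1 = m_1/2 = -21/4, d_1 = (m_2 - m_1)/(6h_1) = 7/8. So g'(3) = -6.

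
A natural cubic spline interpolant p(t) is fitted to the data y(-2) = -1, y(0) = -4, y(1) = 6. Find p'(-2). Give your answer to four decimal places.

Let σ_i = p''(x_i). Step sizes h_i = 2, 1; slopes of the chords Δ_i = (y_(i+1) - y_i)/h_i = -3/2, 10.
  2·σ_0 + 6·σ_1 + 1·σ_2 = 6(Δ_1 - Δ_0) = 69
Natural end conditions: σ_0 = σ_2 = 0.
Solving the tridiagonal system: σ_0 = 0, σ_1 = 23/2, σ_2 = 0.
On [-2, 0], p'(t) = b_0 + 2c_0·(t + 2) + 3d_0·(t + 2)² with b_0 = Δ_0 - h_0(2σ_0 + σ_1)/6 = -16/3, c_0 = σ_0/2 = 0, d_0 = (σ_1 - σ_0)/(6h_0) = 23/24. So p'(-2) = -16/3.

-5.3333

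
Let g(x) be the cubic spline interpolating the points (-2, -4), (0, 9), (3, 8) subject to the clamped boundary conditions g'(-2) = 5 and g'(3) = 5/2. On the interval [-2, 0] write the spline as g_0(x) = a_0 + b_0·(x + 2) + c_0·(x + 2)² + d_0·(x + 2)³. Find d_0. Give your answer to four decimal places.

-1.0875

Write m_i for g''(x_i). With h_i = 2, 3 and divided differences Δ_i = 13/2, -1/3, the continuity of g' gives the tridiagonal system
  2·m_0 + 10·m_1 + 3·m_2 = 6(Δ_1 - Δ_0) = -41
Clamped end conditions give two more equations: 2h_0·m_0 + h_0·m_1 = 6(Δ_0 - g'(-2)) = 9 and h_1·m_1 + 2h_1·m_2 = 6(g'(3) - Δ_1) = 17.
Solving the tridiagonal system: m_0 = 117/20, m_1 = -36/5, m_2 = 193/30.
On [-2, 0], with g_0(x) = a_0 + b_0·(x + 2) + c_0·(x + 2)² + d_0·(x + 2)³: c_0 = m_0/2 = 117/40, d_0 = (m_1 - m_0)/(6h_0) = -87/80, b_0 = Δ_0 - h_0(2m_0 + m_1)/6 = 5.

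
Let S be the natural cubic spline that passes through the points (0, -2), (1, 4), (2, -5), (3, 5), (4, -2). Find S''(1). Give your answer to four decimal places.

With m_i denoting the second derivative at x_i, h_i = 1, 1, 1, 1, and Δ_i = (y_(i+1) − y_i)/h_i = 6, -9, 10, -7:
  1·m_0 + 4·m_1 + 1·m_2 = 6(Δ_1 - Δ_0) = -90
  1·m_1 + 4·m_2 + 1·m_3 = 6(Δ_2 - Δ_1) = 114
  1·m_2 + 4·m_3 + 1·m_4 = 6(Δ_3 - Δ_2) = -102
Natural end conditions: m_0 = m_4 = 0.
Solving the tridiagonal system: m_0 = 0, m_1 = -477/14, m_2 = 324/7, m_3 = -519/14, m_4 = 0.

-34.0714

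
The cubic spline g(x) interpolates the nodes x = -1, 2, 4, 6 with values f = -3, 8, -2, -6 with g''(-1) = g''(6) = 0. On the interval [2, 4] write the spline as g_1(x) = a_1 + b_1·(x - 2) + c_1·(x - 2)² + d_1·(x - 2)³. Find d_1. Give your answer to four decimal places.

0.8070

Write M_i for g''(x_i). With h_i = 3, 2, 2 and divided differences Δ_i = 11/3, -5, -2, the continuity of g' gives the tridiagonal system
  3·M_0 + 10·M_1 + 2·M_2 = 6(Δ_1 - Δ_0) = -52
  2·M_1 + 8·M_2 + 2·M_3 = 6(Δ_2 - Δ_1) = 18
Natural end conditions: M_0 = M_3 = 0.
Solving: M_0 = 0, M_1 = -113/19, M_2 = 71/19, M_3 = 0.
On [2, 4], with g_1(x) = a_1 + b_1·(x - 2) + c_1·(x - 2)² + d_1·(x - 2)³: c_1 = M_1/2 = -113/38, d_1 = (M_2 - M_1)/(6h_1) = 46/57, b_1 = Δ_1 - h_1(2M_1 + M_2)/6 = -130/57.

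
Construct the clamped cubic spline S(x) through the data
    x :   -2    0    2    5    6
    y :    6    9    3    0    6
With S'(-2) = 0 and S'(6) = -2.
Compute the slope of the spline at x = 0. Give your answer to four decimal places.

With M_i denoting the second derivative at x_i, h_i = 2, 2, 3, 1, and Δ_i = (y_(i+1) − y_i)/h_i = 3/2, -3, -1, 6:
  2·M_0 + 8·M_1 + 2·M_2 = 6(Δ_1 - Δ_0) = -27
  2·M_1 + 10·M_2 + 3·M_3 = 6(Δ_2 - Δ_1) = 12
  3·M_2 + 8·M_3 + 1·M_4 = 6(Δ_3 - Δ_2) = 42
Clamped end conditions give two more equations: 2h_0·M_0 + h_0·M_1 = 6(Δ_0 - S'(-2)) = 9 and h_3·M_3 + 2h_3·M_4 = 6(S'(6) - Δ_3) = -48.
Hence M_0 = 141/32, M_1 = -69/16, M_2 = -21/32, M_3 = 145/16, M_4 = -913/32.
On [0, 2], S'(x) = b_1 + 2c_1·x + 3d_1·x² with b_1 = Δ_1 - h_1(2M_1 + M_2)/6 = 3/32, c_1 = M_1/2 = -69/32, d_1 = (M_2 - M_1)/(6h_1) = 39/128. So S'(0) = 3/32.

0.0938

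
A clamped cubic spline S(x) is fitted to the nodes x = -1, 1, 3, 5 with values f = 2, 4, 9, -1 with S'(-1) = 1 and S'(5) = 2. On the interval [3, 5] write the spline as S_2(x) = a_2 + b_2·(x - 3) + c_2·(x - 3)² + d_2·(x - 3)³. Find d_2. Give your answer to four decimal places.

2.2083

With m_i denoting the second derivative at x_i, h_i = 2, 2, 2, and Δ_i = (y_(i+1) − y_i)/h_i = 1, 5/2, -5:
  2·m_0 + 8·m_1 + 2·m_2 = 6(Δ_1 - Δ_0) = 9
  2·m_1 + 8·m_2 + 2·m_3 = 6(Δ_2 - Δ_1) = -45
Clamped end conditions give two more equations: 2h_0·m_0 + h_0·m_1 = 6(Δ_0 - S'(-1)) = 0 and h_2·m_2 + 2h_2·m_3 = 6(S'(5) - Δ_2) = 42.
Hence m_0 = -13/6, m_1 = 13/3, m_2 = -32/3, m_3 = 95/6.
On [3, 5], with S_2(x) = a_2 + b_2·(x - 3) + c_2·(x - 3)² + d_2·(x - 3)³: c_2 = m_2/2 = -16/3, d_2 = (m_3 - m_2)/(6h_2) = 53/24, b_2 = Δ_2 - h_2(2m_2 + m_3)/6 = -19/6.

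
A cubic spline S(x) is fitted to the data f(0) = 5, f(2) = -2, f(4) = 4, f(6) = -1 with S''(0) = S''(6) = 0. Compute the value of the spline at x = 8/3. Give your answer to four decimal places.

-0.4296

Put m_i = S'' at the i-th knot. Here h = (2, 2, 2) and Δ = (-7/2, 3, -5/2), so the interior equations h_(i-1)·m_(i-1) + 2(h_(i-1)+h_i)·m_i + h_i·m_(i+1) = 6(Δ_i − Δ_(i-1)) read
  2·m_0 + 8·m_1 + 2·m_2 = 6(Δ_1 - Δ_0) = 39
  2·m_1 + 8·m_2 + 2·m_3 = 6(Δ_2 - Δ_1) = -33
Natural end conditions: m_0 = m_3 = 0.
Forward elimination and back-substitution give m_0 = 0, m_1 = 63/10, m_2 = -57/10, m_3 = 0.
On [2, 4], S(x) = -2 + 7/10·(x - 2) + 63/20·(x - 2)² - 1·(x - 2)³.
With (x - 2) = 2/3: S(8/3) = -58/135.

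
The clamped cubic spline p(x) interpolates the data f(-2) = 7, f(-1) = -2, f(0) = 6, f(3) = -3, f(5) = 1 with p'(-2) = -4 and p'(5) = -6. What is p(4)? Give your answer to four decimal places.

Put m_i = p'' at the i-th knot. Here h = (1, 1, 3, 2) and Δ = (-9, 8, -3, 2), so the interior equations h_(i-1)·m_(i-1) + 2(h_(i-1)+h_i)·m_i + h_i·m_(i+1) = 6(Δ_i − Δ_(i-1)) read
  1·m_0 + 4·m_1 + 1·m_2 = 6(Δ_1 - Δ_0) = 102
  1·m_1 + 8·m_2 + 3·m_3 = 6(Δ_2 - Δ_1) = -66
  3·m_2 + 10·m_3 + 2·m_4 = 6(Δ_3 - Δ_2) = 30
Clamped end conditions give two more equations: 2h_0·m_0 + h_0·m_1 = 6(Δ_0 - p'(-2)) = -30 and h_3·m_3 + 2h_3·m_4 = 6(p'(5) - Δ_3) = -48.
Solving: m_0 = -1608/47, m_1 = 1806/47, m_2 = -822/47, m_3 = 556/47, m_4 = -842/47.
On [3, 5], p(x) = -3 + 4/47·(x - 3) + 278/47·(x - 3)² - 233/94·(x - 3)³.
With (x - 3) = 1: p(4) = 49/94.

0.5213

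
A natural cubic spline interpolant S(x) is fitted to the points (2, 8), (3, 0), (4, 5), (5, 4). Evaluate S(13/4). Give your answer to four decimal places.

0.5594

Write M_i for S''(x_i). With h_i = 1, 1, 1 and divided differences Δ_i = -8, 5, -1, the continuity of S' gives the tridiagonal system
  1·M_0 + 4·M_1 + 1·M_2 = 6(Δ_1 - Δ_0) = 78
  1·M_1 + 4·M_2 + 1·M_3 = 6(Δ_2 - Δ_1) = -36
Natural end conditions: M_0 = M_3 = 0.
Solving: M_0 = 0, M_1 = 116/5, M_2 = -74/5, M_3 = 0.
On [3, 4], S(x) = 0 - 4/15·(x - 3) + 58/5·(x - 3)² - 19/3·(x - 3)³.
With (x - 3) = 1/4: S(13/4) = 179/320.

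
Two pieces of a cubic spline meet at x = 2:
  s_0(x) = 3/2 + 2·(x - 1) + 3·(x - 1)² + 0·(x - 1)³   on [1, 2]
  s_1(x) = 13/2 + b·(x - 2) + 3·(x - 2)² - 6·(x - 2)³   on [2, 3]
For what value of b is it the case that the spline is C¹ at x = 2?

8

s_0'(x) = 2 + 6·(x - 1) + 0·(x - 1)², so s_0'(2) = 8. On the right, s_1'(2) = b, so b = 8.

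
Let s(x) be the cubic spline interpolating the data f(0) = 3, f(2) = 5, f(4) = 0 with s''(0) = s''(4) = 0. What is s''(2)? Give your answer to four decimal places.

-2.6250

Let σ_i = s''(x_i). Step sizes h_i = 2, 2; slopes of the chords Δ_i = (y_(i+1) - y_i)/h_i = 1, -5/2.
  2·σ_0 + 8·σ_1 + 2·σ_2 = 6(Δ_1 - Δ_0) = -21
Natural end conditions: σ_0 = σ_2 = 0.
Solving: σ_0 = 0, σ_1 = -21/8, σ_2 = 0.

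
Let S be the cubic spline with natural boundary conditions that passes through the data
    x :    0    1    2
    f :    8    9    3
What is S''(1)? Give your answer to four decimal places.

With m_i denoting the second derivative at x_i, h_i = 1, 1, and Δ_i = (y_(i+1) − y_i)/h_i = 1, -6:
  1·m_0 + 4·m_1 + 1·m_2 = 6(Δ_1 - Δ_0) = -42
Natural end conditions: m_0 = m_2 = 0.
Solving: m_0 = 0, m_1 = -21/2, m_2 = 0.

-10.5000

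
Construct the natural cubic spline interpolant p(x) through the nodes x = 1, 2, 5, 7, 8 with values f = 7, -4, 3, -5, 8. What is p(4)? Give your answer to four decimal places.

1.0547

With M_i denoting the second derivative at x_i, h_i = 1, 3, 2, 1, and Δ_i = (y_(i+1) − y_i)/h_i = -11, 7/3, -4, 13:
  1·M_0 + 8·M_1 + 3·M_2 = 6(Δ_1 - Δ_0) = 80
  3·M_1 + 10·M_2 + 2·M_3 = 6(Δ_2 - Δ_1) = -38
  2·M_2 + 6·M_3 + 1·M_4 = 6(Δ_3 - Δ_2) = 102
Natural end conditions: M_0 = M_4 = 0.
Forward elimination and back-substitution give M_0 = 0, M_1 = 2888/197, M_2 = -2448/197, M_3 = 4165/197, M_4 = 0.
On [2, 5], p(x) = -4 - 3613/591·(x - 2) + 1444/197·(x - 2)² - 2668/1773·(x - 2)³.
With (x - 2) = 2: p(4) = 1870/1773.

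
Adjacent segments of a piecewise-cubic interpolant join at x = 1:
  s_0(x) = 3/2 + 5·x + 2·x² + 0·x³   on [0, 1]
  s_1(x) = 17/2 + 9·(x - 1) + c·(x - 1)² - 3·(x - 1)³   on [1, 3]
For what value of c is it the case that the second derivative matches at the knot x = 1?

2

s_0''(x) = 4 + 0·x, so s_0''(1) = 4. On the right, s_1''(1) = 2c, so c = 2.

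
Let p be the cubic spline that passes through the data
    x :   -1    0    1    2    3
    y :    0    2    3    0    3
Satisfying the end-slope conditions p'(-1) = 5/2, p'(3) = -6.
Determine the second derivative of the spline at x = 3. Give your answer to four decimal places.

-37.6964

Put M_i = p'' at the i-th knot. Here h = (1, 1, 1, 1) and Δ = (2, 1, -3, 3), so the interior equations h_(i-1)·M_(i-1) + 2(h_(i-1)+h_i)·M_i + h_i·M_(i+1) = 6(Δ_i − Δ_(i-1)) read
  1·M_0 + 4·M_1 + 1·M_2 = 6(Δ_1 - Δ_0) = -6
  1·M_1 + 4·M_2 + 1·M_3 = 6(Δ_2 - Δ_1) = -24
  1·M_2 + 4·M_3 + 1·M_4 = 6(Δ_3 - Δ_2) = 36
Clamped end conditions give two more equations: 2h_0·M_0 + h_0·M_1 = 6(Δ_0 - p'(-1)) = -3 and h_3·M_3 + 2h_3·M_4 = 6(p'(3) - Δ_3) = -54.
Forward elimination and back-substitution give M_0 = -143/56, M_1 = 59/28, M_2 = -95/8, M_3 = 599/28, M_4 = -2111/56.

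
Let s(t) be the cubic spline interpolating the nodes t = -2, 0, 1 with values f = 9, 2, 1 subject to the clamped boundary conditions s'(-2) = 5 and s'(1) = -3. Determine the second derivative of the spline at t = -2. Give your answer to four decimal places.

-17.9167

Let M_i = s''(x_i). Step sizes h_i = 2, 1; slopes of the chords Δ_i = (y_(i+1) - y_i)/h_i = -7/2, -1.
  2·M_0 + 6·M_1 + 1·M_2 = 6(Δ_1 - Δ_0) = 15
Clamped end conditions give two more equations: 2h_0·M_0 + h_0·M_1 = 6(Δ_0 - s'(-2)) = -51 and h_1·M_1 + 2h_1·M_2 = 6(s'(1) - Δ_1) = -12.
Solving: M_0 = -215/12, M_1 = 31/3, M_2 = -67/6.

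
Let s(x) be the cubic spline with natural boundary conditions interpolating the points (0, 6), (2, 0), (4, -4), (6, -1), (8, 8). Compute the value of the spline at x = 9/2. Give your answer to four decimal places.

Put M_i = s'' at the i-th knot. Here h = (2, 2, 2, 2) and Δ = (-3, -2, 3/2, 9/2), so the interior equations h_(i-1)·M_(i-1) + 2(h_(i-1)+h_i)·M_i + h_i·M_(i+1) = 6(Δ_i − Δ_(i-1)) read
  2·M_0 + 8·M_1 + 2·M_2 = 6(Δ_1 - Δ_0) = 6
  2·M_1 + 8·M_2 + 2·M_3 = 6(Δ_2 - Δ_1) = 21
  2·M_2 + 8·M_3 + 2·M_4 = 6(Δ_3 - Δ_2) = 18
Natural end conditions: M_0 = M_4 = 0.
Solving the tridiagonal system: M_0 = 0, M_1 = 3/14, M_2 = 15/7, M_3 = 12/7, M_4 = 0.
On [4, 6], s(x) = -4 - 1/2·(x - 4) + 15/14·(x - 4)² - 1/28·(x - 4)³.
With (x - 4) = 1/2: s(9/2) = -893/224.

-3.9866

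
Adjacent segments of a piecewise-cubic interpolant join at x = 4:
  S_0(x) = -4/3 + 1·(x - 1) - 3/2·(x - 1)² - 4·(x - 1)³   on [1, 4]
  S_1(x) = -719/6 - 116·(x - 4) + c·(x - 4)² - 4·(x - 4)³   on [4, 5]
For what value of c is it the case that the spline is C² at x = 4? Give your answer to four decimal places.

-37.5000

S_0''(x) = -3 - 24·(x - 1), so S_0''(4) = -75. On the right, S_1''(4) = 2c, so c = -75/2.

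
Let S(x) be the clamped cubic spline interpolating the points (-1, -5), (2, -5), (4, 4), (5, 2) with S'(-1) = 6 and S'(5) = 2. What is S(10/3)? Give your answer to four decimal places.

Put M_i = S'' at the i-th knot. Here h = (3, 2, 1) and Δ = (0, 9/2, -2), so the interior equations h_(i-1)·M_(i-1) + 2(h_(i-1)+h_i)·M_i + h_i·M_(i+1) = 6(Δ_i − Δ_(i-1)) read
  3·M_0 + 10·M_1 + 2·M_2 = 6(Δ_1 - Δ_0) = 27
  2·M_1 + 6·M_2 + 1·M_3 = 6(Δ_2 - Δ_1) = -39
Clamped end conditions give two more equations: 2h_0·M_0 + h_0·M_1 = 6(Δ_0 - S'(-1)) = -36 and h_2·M_2 + 2h_2·M_3 = 6(S'(5) - Δ_2) = 24.
Solving: M_0 = -575/57, M_1 = 466/57, M_2 = -698/57, M_3 = 1033/57.
On [2, 4], S(x) = -5 + 119/38·(x - 2) + 233/57·(x - 2)² - 97/57·(x - 2)³.
With (x - 2) = 4/3: S(10/3) = 3707/1539.

2.4087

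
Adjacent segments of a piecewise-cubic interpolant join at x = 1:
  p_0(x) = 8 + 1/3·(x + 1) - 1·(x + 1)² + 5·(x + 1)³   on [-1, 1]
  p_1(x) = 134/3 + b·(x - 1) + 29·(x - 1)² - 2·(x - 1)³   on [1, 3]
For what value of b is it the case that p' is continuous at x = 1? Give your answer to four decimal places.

p_0'(x) = 1/3 - 2·(x + 1) + 15·(x + 1)², so p_0'(1) = 169/3. On the right, p_1'(1) = b, so b = 169/3.

56.3333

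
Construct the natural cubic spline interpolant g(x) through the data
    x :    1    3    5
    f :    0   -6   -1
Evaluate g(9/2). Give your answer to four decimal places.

-2.8945

Put σ_i = g'' at the i-th knot. Here h = (2, 2) and Δ = (-3, 5/2), so the interior equations h_(i-1)·σ_(i-1) + 2(h_(i-1)+h_i)·σ_i + h_i·σ_(i+1) = 6(Δ_i − Δ_(i-1)) read
  2·σ_0 + 8·σ_1 + 2·σ_2 = 6(Δ_1 - Δ_0) = 33
Natural end conditions: σ_0 = σ_2 = 0.
Hence σ_0 = 0, σ_1 = 33/8, σ_2 = 0.
On [3, 5], g(x) = -6 - 1/4·(x - 3) + 33/16·(x - 3)² - 11/32·(x - 3)³.
With (x - 3) = 3/2: g(9/2) = -741/256.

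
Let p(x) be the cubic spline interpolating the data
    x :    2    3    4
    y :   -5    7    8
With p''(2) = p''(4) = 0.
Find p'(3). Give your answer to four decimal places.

Put M_i = p'' at the i-th knot. Here h = (1, 1) and Δ = (12, 1), so the interior equations h_(i-1)·M_(i-1) + 2(h_(i-1)+h_i)·M_i + h_i·M_(i+1) = 6(Δ_i − Δ_(i-1)) read
  1·M_0 + 4·M_1 + 1·M_2 = 6(Δ_1 - Δ_0) = -66
Natural end conditions: M_0 = M_2 = 0.
Solving: M_0 = 0, M_1 = -33/2, M_2 = 0.
On [3, 4], p'(x) = b_1 + 2c_1·(x - 3) + 3d_1·(x - 3)² with b_1 = Δ_1 - h_1(2M_1 + M_2)/6 = 13/2, c_1 = M_1/2 = -33/4, d_1 = (M_2 - M_1)/(6h_1) = 11/4. So p'(3) = 13/2.

6.5000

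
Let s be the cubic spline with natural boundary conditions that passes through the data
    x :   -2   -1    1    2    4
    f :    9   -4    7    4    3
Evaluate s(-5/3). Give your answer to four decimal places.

Write m_i for s''(x_i). With h_i = 1, 2, 1, 2 and divided differences Δ_i = -13, 11/2, -3, -1/2, the continuity of s' gives the tridiagonal system
  1·m_0 + 6·m_1 + 2·m_2 = 6(Δ_1 - Δ_0) = 111
  2·m_1 + 6·m_2 + 1·m_3 = 6(Δ_2 - Δ_1) = -51
  1·m_2 + 6·m_3 + 2·m_4 = 6(Δ_3 - Δ_2) = 15
Natural end conditions: m_0 = m_4 = 0.
Solving the tridiagonal system: m_0 = 0, m_1 = 1509/62, m_2 = -543/31, m_3 = 168/31, m_4 = 0.
On [-2, -1], s(x) = 9 - 2115/124·(x + 2) + 0·(x + 2)² + 503/124·(x + 2)³.
With (x + 2) = 1/3: s(-5/3) = 2900/837.

3.4648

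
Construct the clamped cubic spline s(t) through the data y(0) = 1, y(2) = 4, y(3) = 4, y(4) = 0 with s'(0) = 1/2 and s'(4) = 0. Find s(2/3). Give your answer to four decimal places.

1.6566

Let σ_i = s''(x_i). Step sizes h_i = 2, 1, 1; slopes of the chords Δ_i = (y_(i+1) - y_i)/h_i = 3/2, 0, -4.
  2·σ_0 + 6·σ_1 + 1·σ_2 = 6(Δ_1 - Δ_0) = -9
  1·σ_1 + 4·σ_2 + 1·σ_3 = 6(Δ_2 - Δ_1) = -24
Clamped end conditions give two more equations: 2h_0·σ_0 + h_0·σ_1 = 6(Δ_0 - s'(0)) = 6 and h_2·σ_2 + 2h_2·σ_3 = 6(s'(4) - Δ_2) = 24.
Forward elimination and back-substitution give σ_0 = 37/22, σ_1 = -4/11, σ_2 = -112/11, σ_3 = 188/11.
On [0, 2], s(t) = 1 + 1/2·t + 37/44·t² - 15/88·t³.
With t = 2/3: s(2/3) = 164/99.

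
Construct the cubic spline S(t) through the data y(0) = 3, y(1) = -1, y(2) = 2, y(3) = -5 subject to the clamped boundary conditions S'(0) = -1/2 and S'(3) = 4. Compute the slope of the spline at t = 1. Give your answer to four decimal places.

With m_i denoting the second derivative at x_i, h_i = 1, 1, 1, and Δ_i = (y_(i+1) − y_i)/h_i = -4, 3, -7:
  1·m_0 + 4·m_1 + 1·m_2 = 6(Δ_1 - Δ_0) = 42
  1·m_1 + 4·m_2 + 1·m_3 = 6(Δ_2 - Δ_1) = -60
Clamped end conditions give two more equations: 2h_0·m_0 + h_0·m_1 = 6(Δ_0 - S'(0)) = -21 and h_2·m_2 + 2h_2·m_3 = 6(S'(3) - Δ_2) = 66.
Solving: m_0 = -114/5, m_1 = 123/5, m_2 = -168/5, m_3 = 249/5.
On [1, 2], S'(t) = b_1 + 2c_1·(t - 1) + 3d_1·(t - 1)² with b_1 = Δ_1 - h_1(2m_1 + m_2)/6 = 2/5, c_1 = m_1/2 = 123/10, d_1 = (m_2 - m_1)/(6h_1) = -97/10. So S'(1) = 2/5.

0.4000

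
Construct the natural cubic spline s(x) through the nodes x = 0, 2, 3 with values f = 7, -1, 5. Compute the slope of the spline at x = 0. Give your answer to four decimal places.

Write σ_i for s''(x_i). With h_i = 2, 1 and divided differences Δ_i = -4, 6, the continuity of s' gives the tridiagonal system
  2·σ_0 + 6·σ_1 + 1·σ_2 = 6(Δ_1 - Δ_0) = 60
Natural end conditions: σ_0 = σ_2 = 0.
Forward elimination and back-substitution give σ_0 = 0, σ_1 = 10, σ_2 = 0.
On [0, 2], s'(x) = b_0 + 2c_0·x + 3d_0·x² with b_0 = Δ_0 - h_0(2σ_0 + σ_1)/6 = -22/3, c_0 = σ_0/2 = 0, d_0 = (σ_1 - σ_0)/(6h_0) = 5/6. So s'(0) = -22/3.

-7.3333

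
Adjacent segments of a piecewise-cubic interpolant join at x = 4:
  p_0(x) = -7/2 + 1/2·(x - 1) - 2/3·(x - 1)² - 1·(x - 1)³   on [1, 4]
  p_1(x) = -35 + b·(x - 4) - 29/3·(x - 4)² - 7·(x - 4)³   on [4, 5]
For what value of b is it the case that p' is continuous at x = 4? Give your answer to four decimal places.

-30.5000

p_0'(x) = 1/2 - 4/3·(x - 1) - 3·(x - 1)², so p_0'(4) = -61/2. On the right, p_1'(4) = b, so b = -61/2.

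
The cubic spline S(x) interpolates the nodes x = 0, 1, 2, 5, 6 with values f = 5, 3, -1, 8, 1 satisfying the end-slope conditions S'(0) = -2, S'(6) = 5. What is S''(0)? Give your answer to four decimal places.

3.5526

Put M_i = S'' at the i-th knot. Here h = (1, 1, 3, 1) and Δ = (-2, -4, 3, -7), so the interior equations h_(i-1)·M_(i-1) + 2(h_(i-1)+h_i)·M_i + h_i·M_(i+1) = 6(Δ_i − Δ_(i-1)) read
  1·M_0 + 4·M_1 + 1·M_2 = 6(Δ_1 - Δ_0) = -12
  1·M_1 + 8·M_2 + 3·M_3 = 6(Δ_2 - Δ_1) = 42
  3·M_2 + 8·M_3 + 1·M_4 = 6(Δ_3 - Δ_2) = -60
Clamped end conditions give two more equations: 2h_0·M_0 + h_0·M_1 = 6(Δ_0 - S'(0)) = 0 and h_3·M_3 + 2h_3·M_4 = 6(S'(6) - Δ_3) = 72.
Hence M_0 = 135/38, M_1 = -135/19, M_2 = 489/38, M_3 = -341/19, M_4 = 1709/38.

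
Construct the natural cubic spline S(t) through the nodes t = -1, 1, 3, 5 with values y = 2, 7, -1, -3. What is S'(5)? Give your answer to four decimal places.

Let σ_i = S''(x_i). Step sizes h_i = 2, 2, 2; slopes of the chords Δ_i = (y_(i+1) - y_i)/h_i = 5/2, -4, -1.
  2·σ_0 + 8·σ_1 + 2·σ_2 = 6(Δ_1 - Δ_0) = -39
  2·σ_1 + 8·σ_2 + 2·σ_3 = 6(Δ_2 - Δ_1) = 18
Natural end conditions: σ_0 = σ_3 = 0.
Forward elimination and back-substitution give σ_0 = 0, σ_1 = -29/5, σ_2 = 37/10, σ_3 = 0.
On [3, 5], S'(t) = b_2 + 2c_2·(t - 3) + 3d_2·(t - 3)² with b_2 = Δ_2 - h_2(2σ_2 + σ_3)/6 = -52/15, c_2 = σ_2/2 = 37/20, d_2 = (σ_3 - σ_2)/(6h_2) = -37/120. So S'(5) = 7/30.

0.2333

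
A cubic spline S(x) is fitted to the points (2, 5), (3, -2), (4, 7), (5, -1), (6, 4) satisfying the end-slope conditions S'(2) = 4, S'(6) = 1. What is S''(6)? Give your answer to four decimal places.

-31.7143

Let m_i = S''(x_i). Step sizes h_i = 1, 1, 1, 1; slopes of the chords Δ_i = (y_(i+1) - y_i)/h_i = -7, 9, -8, 5.
  1·m_0 + 4·m_1 + 1·m_2 = 6(Δ_1 - Δ_0) = 96
  1·m_1 + 4·m_2 + 1·m_3 = 6(Δ_2 - Δ_1) = -102
  1·m_2 + 4·m_3 + 1·m_4 = 6(Δ_3 - Δ_2) = 78
Clamped end conditions give two more equations: 2h_0·m_0 + h_0·m_1 = 6(Δ_0 - S'(2)) = -66 and h_3·m_3 + 2h_3·m_4 = 6(S'(6) - Δ_3) = -24.
Hence m_0 = -408/7, m_1 = 354/7, m_2 = -48, m_3 = 276/7, m_4 = -222/7.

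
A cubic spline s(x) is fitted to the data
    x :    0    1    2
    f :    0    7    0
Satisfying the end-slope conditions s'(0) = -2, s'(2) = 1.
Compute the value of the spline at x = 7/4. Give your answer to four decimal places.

Write m_i for s''(x_i). With h_i = 1, 1 and divided differences Δ_i = 7, -7, the continuity of s' gives the tridiagonal system
  1·m_0 + 4·m_1 + 1·m_2 = 6(Δ_1 - Δ_0) = -84
Clamped end conditions give two more equations: 2h_0·m_0 + h_0·m_1 = 6(Δ_0 - s'(0)) = 54 and h_1·m_1 + 2h_1·m_2 = 6(s'(2) - Δ_1) = 48.
Solving: m_0 = 99/2, m_1 = -45, m_2 = 93/2.
On [1, 2], s(x) = 7 + 1/4·(x - 1) - 45/2·(x - 1)² + 61/4·(x - 1)³.
With (x - 1) = 3/4: s(7/4) = 247/256.

0.9648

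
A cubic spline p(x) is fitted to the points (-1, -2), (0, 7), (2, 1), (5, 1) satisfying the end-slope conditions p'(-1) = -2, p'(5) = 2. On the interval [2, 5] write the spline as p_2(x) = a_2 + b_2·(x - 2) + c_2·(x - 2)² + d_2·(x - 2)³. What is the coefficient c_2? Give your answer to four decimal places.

Put M_i = p'' at the i-th knot. Here h = (1, 2, 3) and Δ = (9, -3, 0), so the interior equations h_(i-1)·M_(i-1) + 2(h_(i-1)+h_i)·M_i + h_i·M_(i+1) = 6(Δ_i − Δ_(i-1)) read
  1·M_0 + 6·M_1 + 2·M_2 = 6(Δ_1 - Δ_0) = -72
  2·M_1 + 10·M_2 + 3·M_3 = 6(Δ_2 - Δ_1) = 18
Clamped end conditions give two more equations: 2h_0·M_0 + h_0·M_1 = 6(Δ_0 - p'(-1)) = 66 and h_2·M_2 + 2h_2·M_3 = 6(p'(5) - Δ_2) = 12.
Hence M_0 = 2492/57, M_1 = -1222/57, M_2 = 368/57, M_3 = -70/57.
On [2, 5], with p_2(x) = a_2 + b_2·(x - 2) + c_2·(x - 2)² + d_2·(x - 2)³: c_2 = M_2/2 = 184/57, d_2 = (M_3 - M_2)/(6h_2) = -73/171, b_2 = Δ_2 - h_2(2M_2 + M_3)/6 = -111/19.

3.2281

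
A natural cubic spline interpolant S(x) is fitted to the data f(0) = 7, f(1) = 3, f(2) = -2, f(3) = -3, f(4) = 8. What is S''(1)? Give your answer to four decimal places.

-2.0357

With M_i denoting the second derivative at x_i, h_i = 1, 1, 1, 1, and Δ_i = (y_(i+1) − y_i)/h_i = -4, -5, -1, 11:
  1·M_0 + 4·M_1 + 1·M_2 = 6(Δ_1 - Δ_0) = -6
  1·M_1 + 4·M_2 + 1·M_3 = 6(Δ_2 - Δ_1) = 24
  1·M_2 + 4·M_3 + 1·M_4 = 6(Δ_3 - Δ_2) = 72
Natural end conditions: M_0 = M_4 = 0.
Forward elimination and back-substitution give M_0 = 0, M_1 = -57/28, M_2 = 15/7, M_3 = 489/28, M_4 = 0.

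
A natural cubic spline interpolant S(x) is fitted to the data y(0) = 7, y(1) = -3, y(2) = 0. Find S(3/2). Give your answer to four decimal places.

Write M_i for S''(x_i). With h_i = 1, 1 and divided differences Δ_i = -10, 3, the continuity of S' gives the tridiagonal system
  1·M_0 + 4·M_1 + 1·M_2 = 6(Δ_1 - Δ_0) = 78
Natural end conditions: M_0 = M_2 = 0.
Solving the tridiagonal system: M_0 = 0, M_1 = 39/2, M_2 = 0.
On [1, 2], S(x) = -3 - 7/2·(x - 1) + 39/4·(x - 1)² - 13/4·(x - 1)³.
With (x - 1) = 1/2: S(3/2) = -87/32.

-2.7188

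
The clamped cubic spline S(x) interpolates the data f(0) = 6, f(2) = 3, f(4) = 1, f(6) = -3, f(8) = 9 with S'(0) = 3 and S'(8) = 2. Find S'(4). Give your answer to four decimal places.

-2.5357

Let M_i = S''(x_i). Step sizes h_i = 2, 2, 2, 2; slopes of the chords Δ_i = (y_(i+1) - y_i)/h_i = -3/2, -1, -2, 6.
  2·M_0 + 8·M_1 + 2·M_2 = 6(Δ_1 - Δ_0) = 3
  2·M_1 + 8·M_2 + 2·M_3 = 6(Δ_2 - Δ_1) = -6
  2·M_2 + 8·M_3 + 2·M_4 = 6(Δ_3 - Δ_2) = 48
Clamped end conditions give two more equations: 2h_0·M_0 + h_0·M_1 = 6(Δ_0 - S'(0)) = -27 and h_3·M_3 + 2h_3·M_4 = 6(S'(8) - Δ_3) = -24.
Solving the tridiagonal system: M_0 = -953/112, M_1 = 197/56, M_2 = -65/16, M_3 = 545/56, M_4 = -1217/112.
On [4, 6], S'(x) = b_2 + 2c_2·(x - 4) + 3d_2·(x - 4)² with b_2 = Δ_2 - h_2(2M_2 + M_3)/6 = -71/28, c_2 = M_2/2 = -65/32, d_2 = (M_3 - M_2)/(6h_2) = 515/448. So S'(4) = -71/28.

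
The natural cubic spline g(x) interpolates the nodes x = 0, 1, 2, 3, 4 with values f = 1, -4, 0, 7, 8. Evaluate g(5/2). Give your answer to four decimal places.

Let M_i = g''(x_i). Step sizes h_i = 1, 1, 1, 1; slopes of the chords Δ_i = (y_(i+1) - y_i)/h_i = -5, 4, 7, 1.
  1·M_0 + 4·M_1 + 1·M_2 = 6(Δ_1 - Δ_0) = 54
  1·M_1 + 4·M_2 + 1·M_3 = 6(Δ_2 - Δ_1) = 18
  1·M_2 + 4·M_3 + 1·M_4 = 6(Δ_3 - Δ_2) = -36
Natural end conditions: M_0 = M_4 = 0.
Hence M_0 = 0, M_1 = 351/28, M_2 = 27/7, M_3 = -279/28, M_4 = 0.
On [2, 3], g(x) = 0 + 59/8·(x - 2) + 27/14·(x - 2)² - 129/56·(x - 2)³.
With (x - 2) = 1/2: g(5/2) = 1739/448.

3.8817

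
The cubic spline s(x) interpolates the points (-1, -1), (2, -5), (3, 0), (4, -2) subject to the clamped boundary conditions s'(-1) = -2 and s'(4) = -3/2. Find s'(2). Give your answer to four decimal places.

Write M_i for s''(x_i). With h_i = 3, 1, 1 and divided differences Δ_i = -4/3, 5, -2, the continuity of s' gives the tridiagonal system
  3·M_0 + 8·M_1 + 1·M_2 = 6(Δ_1 - Δ_0) = 38
  1·M_1 + 4·M_2 + 1·M_3 = 6(Δ_2 - Δ_1) = -42
Clamped end conditions give two more equations: 2h_0·M_0 + h_0·M_1 = 6(Δ_0 - s'(-1)) = 4 and h_2·M_2 + 2h_2·M_3 = 6(s'(4) - Δ_2) = 3.
Solving the tridiagonal system: M_0 = -281/87, M_1 = 226/29, M_2 = -425/29, M_3 = 256/29.
On [2, 3], s'(x) = b_1 + 2c_1·(x - 2) + 3d_1·(x - 2)² with b_1 = Δ_1 - h_1(2M_1 + M_2)/6 = 281/58, c_1 = M_1/2 = 113/29, d_1 = (M_2 - M_1)/(6h_1) = -217/58. So s'(2) = 281/58.

4.8448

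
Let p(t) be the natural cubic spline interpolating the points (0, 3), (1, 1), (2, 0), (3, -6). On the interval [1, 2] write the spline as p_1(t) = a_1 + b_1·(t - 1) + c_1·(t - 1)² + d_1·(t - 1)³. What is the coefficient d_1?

With σ_i denoting the second derivative at x_i, h_i = 1, 1, 1, and Δ_i = (y_(i+1) − y_i)/h_i = -2, -1, -6:
  1·σ_0 + 4·σ_1 + 1·σ_2 = 6(Δ_1 - Δ_0) = 6
  1·σ_1 + 4·σ_2 + 1·σ_3 = 6(Δ_2 - Δ_1) = -30
Natural end conditions: σ_0 = σ_3 = 0.
Forward elimination and back-substitution give σ_0 = 0, σ_1 = 18/5, σ_2 = -42/5, σ_3 = 0.
On [1, 2], with p_1(t) = a_1 + b_1·(t - 1) + c_1·(t - 1)² + d_1·(t - 1)³: c_1 = σ_1/2 = 9/5, d_1 = (σ_2 - σ_1)/(6h_1) = -2, b_1 = Δ_1 - h_1(2σ_1 + σ_2)/6 = -4/5.

-2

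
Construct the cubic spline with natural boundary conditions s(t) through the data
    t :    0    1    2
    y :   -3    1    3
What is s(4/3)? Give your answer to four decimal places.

With M_i denoting the second derivative at x_i, h_i = 1, 1, and Δ_i = (y_(i+1) − y_i)/h_i = 4, 2:
  1·M_0 + 4·M_1 + 1·M_2 = 6(Δ_1 - Δ_0) = -12
Natural end conditions: M_0 = M_2 = 0.
Solving the tridiagonal system: M_0 = 0, M_1 = -3, M_2 = 0.
On [1, 2], s(t) = 1 + 3·(t - 1) - 3/2·(t - 1)² + 1/2·(t - 1)³.
With (t - 1) = 1/3: s(4/3) = 50/27.

1.8519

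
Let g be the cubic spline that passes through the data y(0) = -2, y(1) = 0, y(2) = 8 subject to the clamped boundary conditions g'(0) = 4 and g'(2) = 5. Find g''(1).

17

Let M_i = g''(x_i). Step sizes h_i = 1, 1; slopes of the chords Δ_i = (y_(i+1) - y_i)/h_i = 2, 8.
  1·M_0 + 4·M_1 + 1·M_2 = 6(Δ_1 - Δ_0) = 36
Clamped end conditions give two more equations: 2h_0·M_0 + h_0·M_1 = 6(Δ_0 - g'(0)) = -12 and h_1·M_1 + 2h_1·M_2 = 6(g'(2) - Δ_1) = -18.
Hence M_0 = -29/2, M_1 = 17, M_2 = -35/2.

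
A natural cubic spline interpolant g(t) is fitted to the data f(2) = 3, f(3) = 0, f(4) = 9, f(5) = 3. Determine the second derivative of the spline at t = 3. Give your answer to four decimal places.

25.2000

Let M_i = g''(x_i). Step sizes h_i = 1, 1, 1; slopes of the chords Δ_i = (y_(i+1) - y_i)/h_i = -3, 9, -6.
  1·M_0 + 4·M_1 + 1·M_2 = 6(Δ_1 - Δ_0) = 72
  1·M_1 + 4·M_2 + 1·M_3 = 6(Δ_2 - Δ_1) = -90
Natural end conditions: M_0 = M_3 = 0.
Hence M_0 = 0, M_1 = 126/5, M_2 = -144/5, M_3 = 0.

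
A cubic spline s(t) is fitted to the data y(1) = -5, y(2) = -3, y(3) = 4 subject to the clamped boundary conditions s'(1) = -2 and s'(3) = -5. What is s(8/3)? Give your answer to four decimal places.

With σ_i denoting the second derivative at x_i, h_i = 1, 1, and Δ_i = (y_(i+1) − y_i)/h_i = 2, 7:
  1·σ_0 + 4·σ_1 + 1·σ_2 = 6(Δ_1 - Δ_0) = 30
Clamped end conditions give two more equations: 2h_0·σ_0 + h_0·σ_1 = 6(Δ_0 - s'(1)) = 24 and h_1·σ_1 + 2h_1·σ_2 = 6(s'(3) - Δ_1) = -72.
Solving the tridiagonal system: σ_0 = 3, σ_1 = 18, σ_2 = -45.
On [2, 3], s(t) = -3 + 17/2·(t - 2) + 9·(t - 2)² - 21/2·(t - 2)³.
With (t - 2) = 2/3: s(8/3) = 32/9.

3.5556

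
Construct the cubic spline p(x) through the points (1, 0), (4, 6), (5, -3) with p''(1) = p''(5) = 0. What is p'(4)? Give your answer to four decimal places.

-6.2500

Write M_i for p''(x_i). With h_i = 3, 1 and divided differences Δ_i = 2, -9, the continuity of p' gives the tridiagonal system
  3·M_0 + 8·M_1 + 1·M_2 = 6(Δ_1 - Δ_0) = -66
Natural end conditions: M_0 = M_2 = 0.
Forward elimination and back-substitution give M_0 = 0, M_1 = -33/4, M_2 = 0.
On [4, 5], p'(x) = b_1 + 2c_1·(x - 4) + 3d_1·(x - 4)² with b_1 = Δ_1 - h_1(2M_1 + M_2)/6 = -25/4, c_1 = M_1/2 = -33/8, d_1 = (M_2 - M_1)/(6h_1) = 11/8. So p'(4) = -25/4.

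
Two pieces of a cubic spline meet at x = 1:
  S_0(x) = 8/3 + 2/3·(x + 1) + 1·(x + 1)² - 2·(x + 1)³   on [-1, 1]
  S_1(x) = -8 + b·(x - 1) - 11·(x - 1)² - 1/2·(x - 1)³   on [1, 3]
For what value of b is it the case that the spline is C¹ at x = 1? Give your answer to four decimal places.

-19.3333

S_0'(x) = 2/3 + 2·(x + 1) - 6·(x + 1)², so S_0'(1) = -58/3. On the right, S_1'(1) = b, so b = -58/3.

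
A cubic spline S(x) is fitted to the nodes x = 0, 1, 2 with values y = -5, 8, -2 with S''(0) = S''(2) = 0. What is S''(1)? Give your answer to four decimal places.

With M_i denoting the second derivative at x_i, h_i = 1, 1, and Δ_i = (y_(i+1) − y_i)/h_i = 13, -10:
  1·M_0 + 4·M_1 + 1·M_2 = 6(Δ_1 - Δ_0) = -138
Natural end conditions: M_0 = M_2 = 0.
Forward elimination and back-substitution give M_0 = 0, M_1 = -69/2, M_2 = 0.

-34.5000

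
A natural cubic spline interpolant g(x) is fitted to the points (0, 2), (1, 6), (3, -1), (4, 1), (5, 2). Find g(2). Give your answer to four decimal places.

2.7520

Let σ_i = g''(x_i). Step sizes h_i = 1, 2, 1, 1; slopes of the chords Δ_i = (y_(i+1) - y_i)/h_i = 4, -7/2, 2, 1.
  1·σ_0 + 6·σ_1 + 2·σ_2 = 6(Δ_1 - Δ_0) = -45
  2·σ_1 + 6·σ_2 + 1·σ_3 = 6(Δ_2 - Δ_1) = 33
  1·σ_2 + 4·σ_3 + 1·σ_4 = 6(Δ_3 - Δ_2) = -6
Natural end conditions: σ_0 = σ_4 = 0.
Hence σ_0 = 0, σ_1 = -1311/122, σ_2 = 594/61, σ_3 = -240/61, σ_4 = 0.
On [1, 3], g(x) = 6 + 51/122·(x - 1) - 1311/244·(x - 1)² + 833/488·(x - 1)³.
With (x - 1) = 1: g(2) = 1343/488.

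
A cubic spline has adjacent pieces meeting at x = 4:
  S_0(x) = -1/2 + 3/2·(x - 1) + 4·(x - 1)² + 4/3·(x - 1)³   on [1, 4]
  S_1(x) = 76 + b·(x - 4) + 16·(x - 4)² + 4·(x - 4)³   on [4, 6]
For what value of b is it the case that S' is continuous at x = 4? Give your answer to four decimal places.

61.5000

S_0'(x) = 3/2 + 8·(x - 1) + 4·(x - 1)², so S_0'(4) = 123/2. On the right, S_1'(4) = b, so b = 123/2.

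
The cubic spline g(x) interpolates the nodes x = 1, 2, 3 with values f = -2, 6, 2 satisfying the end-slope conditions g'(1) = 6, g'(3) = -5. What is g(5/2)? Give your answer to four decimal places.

Write M_i for g''(x_i). With h_i = 1, 1 and divided differences Δ_i = 8, -4, the continuity of g' gives the tridiagonal system
  1·M_0 + 4·M_1 + 1·M_2 = 6(Δ_1 - Δ_0) = -72
Clamped end conditions give two more equations: 2h_0·M_0 + h_0·M_1 = 6(Δ_0 - g'(1)) = 12 and h_1·M_1 + 2h_1·M_2 = 6(g'(3) - Δ_1) = -6.
Hence M_0 = 37/2, M_1 = -25, M_2 = 19/2.
On [2, 3], g(x) = 6 + 11/4·(x - 2) - 25/2·(x - 2)² + 23/4·(x - 2)³.
With (x - 2) = 1/2: g(5/2) = 159/32.

4.9688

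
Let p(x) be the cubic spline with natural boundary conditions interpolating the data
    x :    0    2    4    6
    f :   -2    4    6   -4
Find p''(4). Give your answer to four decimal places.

With M_i denoting the second derivative at x_i, h_i = 2, 2, 2, and Δ_i = (y_(i+1) − y_i)/h_i = 3, 1, -5:
  2·M_0 + 8·M_1 + 2·M_2 = 6(Δ_1 - Δ_0) = -12
  2·M_1 + 8·M_2 + 2·M_3 = 6(Δ_2 - Δ_1) = -36
Natural end conditions: M_0 = M_3 = 0.
Solving: M_0 = 0, M_1 = -2/5, M_2 = -22/5, M_3 = 0.

-4.4000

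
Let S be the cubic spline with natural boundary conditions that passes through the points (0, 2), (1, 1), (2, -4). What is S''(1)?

Let σ_i = S''(x_i). Step sizes h_i = 1, 1; slopes of the chords Δ_i = (y_(i+1) - y_i)/h_i = -1, -5.
  1·σ_0 + 4·σ_1 + 1·σ_2 = 6(Δ_1 - Δ_0) = -24
Natural end conditions: σ_0 = σ_2 = 0.
Hence σ_0 = 0, σ_1 = -6, σ_2 = 0.

-6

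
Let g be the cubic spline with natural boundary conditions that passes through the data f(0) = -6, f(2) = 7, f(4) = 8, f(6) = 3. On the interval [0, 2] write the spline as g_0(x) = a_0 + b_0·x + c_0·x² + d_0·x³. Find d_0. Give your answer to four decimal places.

Write σ_i for g''(x_i). With h_i = 2, 2, 2 and divided differences Δ_i = 13/2, 1/2, -5/2, the continuity of g' gives the tridiagonal system
  2·σ_0 + 8·σ_1 + 2·σ_2 = 6(Δ_1 - Δ_0) = -36
  2·σ_1 + 8·σ_2 + 2·σ_3 = 6(Δ_2 - Δ_1) = -18
Natural end conditions: σ_0 = σ_3 = 0.
Forward elimination and back-substitution give σ_0 = 0, σ_1 = -21/5, σ_2 = -6/5, σ_3 = 0.
On [0, 2], with g_0(x) = a_0 + b_0·x + c_0·x² + d_0·x³: c_0 = σ_0/2 = 0, d_0 = (σ_1 - σ_0)/(6h_0) = -7/20, b_0 = Δ_0 - h_0(2σ_0 + σ_1)/6 = 79/10.

-0.3500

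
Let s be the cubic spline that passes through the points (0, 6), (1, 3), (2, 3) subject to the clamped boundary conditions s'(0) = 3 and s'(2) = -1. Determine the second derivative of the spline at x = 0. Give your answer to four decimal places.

-24.5000

Let M_i = s''(x_i). Step sizes h_i = 1, 1; slopes of the chords Δ_i = (y_(i+1) - y_i)/h_i = -3, 0.
  1·M_0 + 4·M_1 + 1·M_2 = 6(Δ_1 - Δ_0) = 18
Clamped end conditions give two more equations: 2h_0·M_0 + h_0·M_1 = 6(Δ_0 - s'(0)) = -36 and h_1·M_1 + 2h_1·M_2 = 6(s'(2) - Δ_1) = -6.
Solving the tridiagonal system: M_0 = -49/2, M_1 = 13, M_2 = -19/2.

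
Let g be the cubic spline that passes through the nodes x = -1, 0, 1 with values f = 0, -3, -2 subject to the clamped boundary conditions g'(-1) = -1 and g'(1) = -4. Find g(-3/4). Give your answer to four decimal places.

Let M_i = g''(x_i). Step sizes h_i = 1, 1; slopes of the chords Δ_i = (y_(i+1) - y_i)/h_i = -3, 1.
  1·M_0 + 4·M_1 + 1·M_2 = 6(Δ_1 - Δ_0) = 24
Clamped end conditions give two more equations: 2h_0·M_0 + h_0·M_1 = 6(Δ_0 - g'(-1)) = -12 and h_1·M_1 + 2h_1·M_2 = 6(g'(1) - Δ_1) = -30.
Hence M_0 = -27/2, M_1 = 15, M_2 = -45/2.
On [-1, 0], g(x) = 0 - 1·(x + 1) - 27/4·(x + 1)² + 19/4·(x + 1)³.
With (x + 1) = 1/4: g(-3/4) = -153/256.

-0.5977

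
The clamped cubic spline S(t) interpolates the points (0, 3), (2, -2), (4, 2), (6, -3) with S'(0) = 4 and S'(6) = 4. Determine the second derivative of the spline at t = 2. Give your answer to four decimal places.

9.3000

Let σ_i = S''(x_i). Step sizes h_i = 2, 2, 2; slopes of the chords Δ_i = (y_(i+1) - y_i)/h_i = -5/2, 2, -5/2.
  2·σ_0 + 8·σ_1 + 2·σ_2 = 6(Δ_1 - Δ_0) = 27
  2·σ_1 + 8·σ_2 + 2·σ_3 = 6(Δ_2 - Δ_1) = -27
Clamped end conditions give two more equations: 2h_0·σ_0 + h_0·σ_1 = 6(Δ_0 - S'(0)) = -39 and h_2·σ_2 + 2h_2·σ_3 = 6(S'(6) - Δ_2) = 39.
Forward elimination and back-substitution give σ_0 = -72/5, σ_1 = 93/10, σ_2 = -93/10, σ_3 = 72/5.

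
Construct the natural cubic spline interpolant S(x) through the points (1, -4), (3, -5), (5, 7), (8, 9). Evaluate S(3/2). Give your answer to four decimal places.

Put m_i = S'' at the i-th knot. Here h = (2, 2, 3) and Δ = (-1/2, 6, 2/3), so the interior equations h_(i-1)·m_(i-1) + 2(h_(i-1)+h_i)·m_i + h_i·m_(i+1) = 6(Δ_i − Δ_(i-1)) read
  2·m_0 + 8·m_1 + 2·m_2 = 6(Δ_1 - Δ_0) = 39
  2·m_1 + 10·m_2 + 3·m_3 = 6(Δ_2 - Δ_1) = -32
Natural end conditions: m_0 = m_3 = 0.
Forward elimination and back-substitution give m_0 = 0, m_1 = 227/38, m_2 = -167/38, m_3 = 0.
On [1, 3], S(x) = -4 - 142/57·(x - 1) + 0·(x - 1)² + 227/456·(x - 1)³.
With (x - 1) = 1/2: S(3/2) = -6303/1216.

-5.1834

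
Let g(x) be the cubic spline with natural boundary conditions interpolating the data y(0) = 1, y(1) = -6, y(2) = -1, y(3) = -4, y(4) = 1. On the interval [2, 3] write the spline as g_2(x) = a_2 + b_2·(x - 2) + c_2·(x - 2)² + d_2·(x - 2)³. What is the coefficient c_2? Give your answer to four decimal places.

Write M_i for g''(x_i). With h_i = 1, 1, 1, 1 and divided differences Δ_i = -7, 5, -3, 5, the continuity of g' gives the tridiagonal system
  1·M_0 + 4·M_1 + 1·M_2 = 6(Δ_1 - Δ_0) = 72
  1·M_1 + 4·M_2 + 1·M_3 = 6(Δ_2 - Δ_1) = -48
  1·M_2 + 4·M_3 + 1·M_4 = 6(Δ_3 - Δ_2) = 48
Natural end conditions: M_0 = M_4 = 0.
Hence M_0 = 0, M_1 = 165/7, M_2 = -156/7, M_3 = 123/7, M_4 = 0.
On [2, 3], with g_2(x) = a_2 + b_2·(x - 2) + c_2·(x - 2)² + d_2·(x - 2)³: c_2 = M_2/2 = -78/7, d_2 = (M_3 - M_2)/(6h_2) = 93/14, b_2 = Δ_2 - h_2(2M_2 + M_3)/6 = 3/2.

-11.1429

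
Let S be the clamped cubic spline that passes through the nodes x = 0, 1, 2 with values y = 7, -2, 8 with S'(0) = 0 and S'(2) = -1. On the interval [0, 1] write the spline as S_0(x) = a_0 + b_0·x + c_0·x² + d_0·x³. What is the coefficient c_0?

-28

Let m_i = S''(x_i). Step sizes h_i = 1, 1; slopes of the chords Δ_i = (y_(i+1) - y_i)/h_i = -9, 10.
  1·m_0 + 4·m_1 + 1·m_2 = 6(Δ_1 - Δ_0) = 114
Clamped end conditions give two more equations: 2h_0·m_0 + h_0·m_1 = 6(Δ_0 - S'(0)) = -54 and h_1·m_1 + 2h_1·m_2 = 6(S'(2) - Δ_1) = -66.
Hence m_0 = -56, m_1 = 58, m_2 = -62.
On [0, 1], with S_0(x) = a_0 + b_0·x + c_0·x² + d_0·x³: c_0 = m_0/2 = -28, d_0 = (m_1 - m_0)/(6h_0) = 19, b_0 = Δ_0 - h_0(2m_0 + m_1)/6 = 0.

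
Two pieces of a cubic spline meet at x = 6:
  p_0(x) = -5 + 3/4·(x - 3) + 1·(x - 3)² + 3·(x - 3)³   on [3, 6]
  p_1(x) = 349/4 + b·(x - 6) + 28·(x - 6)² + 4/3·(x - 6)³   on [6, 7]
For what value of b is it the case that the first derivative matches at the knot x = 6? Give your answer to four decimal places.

87.7500

p_0'(x) = 3/4 + 2·(x - 3) + 9·(x - 3)², so p_0'(6) = 351/4. On the right, p_1'(6) = b, so b = 351/4.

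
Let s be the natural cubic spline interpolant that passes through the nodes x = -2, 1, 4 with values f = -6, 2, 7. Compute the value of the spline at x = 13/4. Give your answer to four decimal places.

Write m_i for s''(x_i). With h_i = 3, 3 and divided differences Δ_i = 8/3, 5/3, the continuity of s' gives the tridiagonal system
  3·m_0 + 12·m_1 + 3·m_2 = 6(Δ_1 - Δ_0) = -6
Natural end conditions: m_0 = m_2 = 0.
Solving the tridiagonal system: m_0 = 0, m_1 = -1/2, m_2 = 0.
On [1, 4], s(x) = 2 + 13/6·(x - 1) - 1/4·(x - 1)² + 1/36·(x - 1)³.
With (x - 1) = 9/4: s(13/4) = 1517/256.

5.9258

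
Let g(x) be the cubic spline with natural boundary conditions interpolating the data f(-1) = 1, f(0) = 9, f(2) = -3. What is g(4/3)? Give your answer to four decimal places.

With σ_i denoting the second derivative at x_i, h_i = 1, 2, and Δ_i = (y_(i+1) − y_i)/h_i = 8, -6:
  1·σ_0 + 6·σ_1 + 2·σ_2 = 6(Δ_1 - Δ_0) = -84
Natural end conditions: σ_0 = σ_2 = 0.
Solving the tridiagonal system: σ_0 = 0, σ_1 = -14, σ_2 = 0.
On [0, 2], g(x) = 9 + 10/3·x - 7·x² + 7/6·x³.
With x = 4/3: g(4/3) = 305/81.

3.7654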